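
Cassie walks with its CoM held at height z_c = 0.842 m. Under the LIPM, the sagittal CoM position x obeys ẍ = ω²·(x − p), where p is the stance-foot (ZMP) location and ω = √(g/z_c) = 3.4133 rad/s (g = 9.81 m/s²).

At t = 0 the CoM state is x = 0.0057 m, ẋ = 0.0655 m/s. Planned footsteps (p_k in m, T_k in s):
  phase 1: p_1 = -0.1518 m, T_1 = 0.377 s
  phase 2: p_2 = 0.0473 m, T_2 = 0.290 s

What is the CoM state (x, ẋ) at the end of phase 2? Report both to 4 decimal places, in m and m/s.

phase 1: p=-0.1518, T=0.377, ωT=1.286814, cosh=1.948690, sinh=1.672541; start (x,ẋ)=(0.005700, 0.065500) → end (x,ẋ)=(0.187214, 1.026789)
phase 2: p=0.0473, T=0.290, ωT=0.989857, cosh=1.531240, sinh=1.159610; start (x,ẋ)=(0.187214, 1.026789) → end (x,ẋ)=(0.610376, 2.126053)

x = 0.6104, ẋ = 2.1261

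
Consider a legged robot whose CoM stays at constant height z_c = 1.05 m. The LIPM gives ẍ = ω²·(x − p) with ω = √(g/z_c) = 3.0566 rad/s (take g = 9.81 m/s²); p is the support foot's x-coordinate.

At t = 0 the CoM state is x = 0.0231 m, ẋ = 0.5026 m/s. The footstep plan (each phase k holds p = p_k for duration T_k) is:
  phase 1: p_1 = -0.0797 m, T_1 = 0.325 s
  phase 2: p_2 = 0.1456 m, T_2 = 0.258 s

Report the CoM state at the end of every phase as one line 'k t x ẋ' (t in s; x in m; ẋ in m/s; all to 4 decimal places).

1 0.3250 0.2697 1.1377
2 0.5830 0.6353 1.8414

phase 1: p=-0.0797, T=0.325, ωT=0.993395, cosh=1.535352, sinh=1.165035; start (x,ẋ)=(0.023100, 0.502600) → end (x,ẋ)=(0.269702, 1.137743)
phase 2: p=0.1456, T=0.258, ωT=0.788603, cosh=1.327400, sinh=0.872920; start (x,ẋ)=(0.269702, 1.137743) → end (x,ẋ)=(0.635256, 1.841365)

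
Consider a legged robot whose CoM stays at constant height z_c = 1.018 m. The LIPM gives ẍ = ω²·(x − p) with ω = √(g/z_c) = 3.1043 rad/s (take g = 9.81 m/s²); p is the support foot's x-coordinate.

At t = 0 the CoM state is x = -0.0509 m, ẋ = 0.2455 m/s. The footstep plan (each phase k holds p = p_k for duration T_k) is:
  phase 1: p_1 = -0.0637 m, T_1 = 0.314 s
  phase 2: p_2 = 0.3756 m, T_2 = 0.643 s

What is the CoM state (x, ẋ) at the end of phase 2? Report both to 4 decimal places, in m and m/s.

phase 1: p=-0.0637, T=0.314, ωT=0.974750, cosh=1.513896, sinh=1.136609; start (x,ẋ)=(-0.050900, 0.245500) → end (x,ẋ)=(0.045565, 0.416825)
phase 2: p=0.3756, T=0.643, ωT=1.996065, cosh=3.747953, sinh=3.612084; start (x,ẋ)=(0.045565, 0.416825) → end (x,ẋ)=(-0.376348, -2.138437)

x = -0.3763, ẋ = -2.1384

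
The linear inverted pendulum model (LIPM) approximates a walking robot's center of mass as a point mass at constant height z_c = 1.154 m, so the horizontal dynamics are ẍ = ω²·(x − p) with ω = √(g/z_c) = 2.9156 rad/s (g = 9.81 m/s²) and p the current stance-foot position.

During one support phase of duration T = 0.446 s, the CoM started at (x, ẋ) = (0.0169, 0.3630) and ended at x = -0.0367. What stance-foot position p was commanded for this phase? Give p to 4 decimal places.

p = 0.2898

ωT = 2.9156·0.446 = 1.300358; cosh(ωT) = 1.971522, sinh(ωT) = 1.699087
x(T) = p + (x₀−p)·cosh(ωT) + (ẋ₀/ω)·sinh(ωT) ⇒ p·(1 − cosh) = x(T) − x₀·cosh − (ẋ₀/ω)·sinh
numerator   = -0.0367 − (0.0169)·1.971522 − (0.3630/2.9156)·1.699087 = -0.281560
denominator = 1 − 1.971522 = -0.971522
p = -0.281560 / -0.971522 = 0.2898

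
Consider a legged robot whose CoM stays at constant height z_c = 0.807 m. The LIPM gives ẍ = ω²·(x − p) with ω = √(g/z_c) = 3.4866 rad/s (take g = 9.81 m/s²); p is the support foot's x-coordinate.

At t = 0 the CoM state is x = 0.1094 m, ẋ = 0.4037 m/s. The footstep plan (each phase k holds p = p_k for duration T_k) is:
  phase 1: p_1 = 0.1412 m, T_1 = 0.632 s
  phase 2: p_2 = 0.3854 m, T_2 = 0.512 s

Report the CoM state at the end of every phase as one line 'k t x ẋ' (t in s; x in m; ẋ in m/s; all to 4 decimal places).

phase 1: p=0.1412, T=0.632, ωT=2.203531, cosh=4.583676, sinh=4.473263; start (x,ẋ)=(0.109400, 0.403700) → end (x,ẋ)=(0.513381, 1.354462)
phase 2: p=0.3854, T=0.512, ωT=1.785139, cosh=3.064092, sinh=2.896318; start (x,ẋ)=(0.513381, 1.354462) → end (x,ẋ)=(1.902697, 5.442587)

1 0.6320 0.5134 1.3545
2 1.1440 1.9027 5.4426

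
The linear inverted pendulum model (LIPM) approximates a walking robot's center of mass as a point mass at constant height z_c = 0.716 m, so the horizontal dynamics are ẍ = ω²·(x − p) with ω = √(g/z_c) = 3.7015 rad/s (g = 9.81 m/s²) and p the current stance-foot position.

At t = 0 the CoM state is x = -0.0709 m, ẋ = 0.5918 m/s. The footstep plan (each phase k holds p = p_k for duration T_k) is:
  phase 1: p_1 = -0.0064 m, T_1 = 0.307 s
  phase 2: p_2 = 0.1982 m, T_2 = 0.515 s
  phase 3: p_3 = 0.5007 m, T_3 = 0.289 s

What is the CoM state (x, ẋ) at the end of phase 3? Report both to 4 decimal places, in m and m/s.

phase 1: p=-0.0064, T=0.307, ωT=1.136360, cosh=1.718197, sinh=1.397212; start (x,ẋ)=(-0.070900, 0.591800) → end (x,ẋ)=(0.106164, 0.683249)
phase 2: p=0.1982, T=0.515, ωT=1.906273, cosh=3.438298, sinh=3.289665; start (x,ẋ)=(0.106164, 0.683249) → end (x,ẋ)=(0.488983, 1.228522)
phase 3: p=0.5007, T=0.289, ωT=1.069733, cosh=1.628851, sinh=1.285751; start (x,ẋ)=(0.488983, 1.228522) → end (x,ẋ)=(0.908354, 1.945316)

x = 0.9084, ẋ = 1.9453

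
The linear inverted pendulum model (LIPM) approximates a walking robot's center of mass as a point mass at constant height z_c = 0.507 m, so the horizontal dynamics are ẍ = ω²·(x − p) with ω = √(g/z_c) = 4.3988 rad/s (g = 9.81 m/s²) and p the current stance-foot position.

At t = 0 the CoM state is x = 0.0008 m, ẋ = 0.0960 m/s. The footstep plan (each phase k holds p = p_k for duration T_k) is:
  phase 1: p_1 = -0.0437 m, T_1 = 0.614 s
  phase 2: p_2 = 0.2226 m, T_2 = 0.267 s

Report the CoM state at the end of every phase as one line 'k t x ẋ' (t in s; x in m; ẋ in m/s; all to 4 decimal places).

1 0.6140 0.4509 2.1691
2 0.8810 1.3491 5.3153

phase 1: p=-0.0437, T=0.614, ωT=2.700863, cosh=7.479864, sinh=7.412717; start (x,ẋ)=(0.000800, 0.096000) → end (x,ẋ)=(0.450930, 2.169081)
phase 2: p=0.2226, T=0.267, ωT=1.174480, cosh=1.772719, sinh=1.463739; start (x,ẋ)=(0.450930, 2.169081) → end (x,ẋ)=(1.349146, 5.315319)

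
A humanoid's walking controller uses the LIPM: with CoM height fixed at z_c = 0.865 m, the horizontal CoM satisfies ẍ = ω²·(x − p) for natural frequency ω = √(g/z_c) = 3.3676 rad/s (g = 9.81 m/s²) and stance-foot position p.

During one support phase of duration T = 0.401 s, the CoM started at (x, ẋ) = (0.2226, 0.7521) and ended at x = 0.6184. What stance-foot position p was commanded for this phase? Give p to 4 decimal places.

p = 0.2284

ωT = 3.3676·0.401 = 1.350408; cosh(ωT) = 2.059066, sinh(ωT) = 1.799932
x(T) = p + (x₀−p)·cosh(ωT) + (ẋ₀/ω)·sinh(ωT) ⇒ p·(1 − cosh) = x(T) − x₀·cosh − (ẋ₀/ω)·sinh
numerator   = 0.6184 − (0.2226)·2.059066 − (0.7521/3.3676)·1.799932 = -0.241934
denominator = 1 − 2.059066 = -1.059066
p = -0.241934 / -1.059066 = 0.2284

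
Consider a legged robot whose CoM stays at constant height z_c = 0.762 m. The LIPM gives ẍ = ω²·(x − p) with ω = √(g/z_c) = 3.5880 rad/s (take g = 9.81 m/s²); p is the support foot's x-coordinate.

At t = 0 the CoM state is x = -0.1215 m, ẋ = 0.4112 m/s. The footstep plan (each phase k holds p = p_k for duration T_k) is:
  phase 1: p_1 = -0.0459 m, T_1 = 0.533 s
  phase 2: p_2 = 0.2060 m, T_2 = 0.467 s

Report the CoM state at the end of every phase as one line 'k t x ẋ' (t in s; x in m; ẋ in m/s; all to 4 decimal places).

1 0.5330 0.0721 0.5241
2 1.0000 0.2122 0.2103

phase 1: p=-0.0459, T=0.533, ωT=1.912404, cosh=3.458534, sinh=3.310809; start (x,ẋ)=(-0.121500, 0.411200) → end (x,ẋ)=(0.072068, 0.524083)
phase 2: p=0.2060, T=0.467, ωT=1.675596, cosh=2.764587, sinh=2.577391; start (x,ẋ)=(0.072068, 0.524083) → end (x,ẋ)=(0.212200, 0.210309)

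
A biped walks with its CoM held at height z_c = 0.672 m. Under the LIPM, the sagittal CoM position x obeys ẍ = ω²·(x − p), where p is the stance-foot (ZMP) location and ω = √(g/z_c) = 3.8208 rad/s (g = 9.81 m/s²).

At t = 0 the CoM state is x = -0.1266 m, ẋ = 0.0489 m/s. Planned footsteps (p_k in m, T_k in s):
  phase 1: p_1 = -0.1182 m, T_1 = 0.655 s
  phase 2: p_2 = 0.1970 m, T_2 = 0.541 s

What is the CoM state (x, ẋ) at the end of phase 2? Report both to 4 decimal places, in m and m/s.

x = -0.8561, ẋ = -3.8704

phase 1: p=-0.1182, T=0.655, ωT=2.502624, cosh=6.148186, sinh=6.066316; start (x,ẋ)=(-0.126600, 0.048900) → end (x,ẋ)=(-0.092206, 0.105950)
phase 2: p=0.1970, T=0.541, ωT=2.067053, cosh=4.014030, sinh=3.887472; start (x,ẋ)=(-0.092206, 0.105950) → end (x,ẋ)=(-0.856082, -3.870362)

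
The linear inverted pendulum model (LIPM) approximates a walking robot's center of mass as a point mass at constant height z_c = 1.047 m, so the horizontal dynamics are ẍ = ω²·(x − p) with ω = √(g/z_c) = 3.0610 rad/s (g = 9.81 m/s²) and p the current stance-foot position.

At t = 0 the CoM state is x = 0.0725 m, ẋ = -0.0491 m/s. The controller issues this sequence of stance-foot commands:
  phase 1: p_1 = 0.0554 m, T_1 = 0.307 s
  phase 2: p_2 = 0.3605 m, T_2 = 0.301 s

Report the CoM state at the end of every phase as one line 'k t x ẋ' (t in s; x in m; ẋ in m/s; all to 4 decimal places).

1 0.3070 0.0632 -0.0157
2 0.6080 -0.0775 -0.9849

phase 1: p=0.0554, T=0.307, ωT=0.939727, cosh=1.475009, sinh=1.084274; start (x,ẋ)=(0.072500, -0.049100) → end (x,ẋ)=(0.063230, -0.015669)
phase 2: p=0.3605, T=0.301, ωT=0.921361, cosh=1.455342, sinh=1.057365; start (x,ẋ)=(0.063230, -0.015669) → end (x,ẋ)=(-0.077542, -0.984945)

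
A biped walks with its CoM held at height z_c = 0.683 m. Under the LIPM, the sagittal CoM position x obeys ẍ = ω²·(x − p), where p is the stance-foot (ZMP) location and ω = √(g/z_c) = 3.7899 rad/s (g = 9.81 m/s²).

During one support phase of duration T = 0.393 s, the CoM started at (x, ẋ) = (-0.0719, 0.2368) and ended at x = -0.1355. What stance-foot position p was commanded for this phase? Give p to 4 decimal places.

p = 0.0748

ωT = 3.7899·0.393 = 1.489431; cosh(ωT) = 2.330036, sinh(ωT) = 2.104535
x(T) = p + (x₀−p)·cosh(ωT) + (ẋ₀/ω)·sinh(ωT) ⇒ p·(1 − cosh) = x(T) − x₀·cosh − (ẋ₀/ω)·sinh
numerator   = -0.1355 − (-0.0719)·2.330036 − (0.2368/3.7899)·2.104535 = -0.099466
denominator = 1 − 2.330036 = -1.330036
p = -0.099466 / -1.330036 = 0.0748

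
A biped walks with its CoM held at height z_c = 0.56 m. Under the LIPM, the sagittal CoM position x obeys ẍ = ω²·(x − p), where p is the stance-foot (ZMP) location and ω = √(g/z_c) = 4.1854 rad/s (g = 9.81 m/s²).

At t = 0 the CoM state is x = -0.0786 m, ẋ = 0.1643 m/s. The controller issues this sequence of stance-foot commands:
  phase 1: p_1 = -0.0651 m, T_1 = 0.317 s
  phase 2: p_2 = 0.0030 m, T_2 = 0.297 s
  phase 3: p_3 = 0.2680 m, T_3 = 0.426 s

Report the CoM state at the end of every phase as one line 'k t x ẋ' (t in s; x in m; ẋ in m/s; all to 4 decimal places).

1 0.3170 -0.0236 0.2324
2 0.6140 0.0414 0.2597
3 1.0400 -0.2457 -1.9470

phase 1: p=-0.0651, T=0.317, ωT=1.326772, cosh=2.017095, sinh=1.751762; start (x,ẋ)=(-0.078600, 0.164300) → end (x,ẋ)=(-0.023564, 0.232429)
phase 2: p=0.0030, T=0.297, ωT=1.243064, cosh=1.877358, sinh=1.588859; start (x,ẋ)=(-0.023564, 0.232429) → end (x,ẋ)=(0.041364, 0.259699)
phase 3: p=0.2680, T=0.426, ωT=1.782980, cosh=3.057846, sinh=2.889710; start (x,ẋ)=(0.041364, 0.259699) → end (x,ẋ)=(-0.245717, -1.946957)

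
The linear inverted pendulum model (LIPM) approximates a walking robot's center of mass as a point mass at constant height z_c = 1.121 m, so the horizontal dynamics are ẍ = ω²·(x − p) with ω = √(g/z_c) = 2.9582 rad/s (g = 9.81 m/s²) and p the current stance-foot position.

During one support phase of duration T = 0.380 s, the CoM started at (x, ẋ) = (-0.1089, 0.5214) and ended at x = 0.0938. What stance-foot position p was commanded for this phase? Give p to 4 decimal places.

ωT = 2.9582·0.380 = 1.124116; cosh(ωT) = 1.701217, sinh(ωT) = 1.376278
x(T) = p + (x₀−p)·cosh(ωT) + (ẋ₀/ω)·sinh(ωT) ⇒ p·(1 − cosh) = x(T) − x₀·cosh − (ẋ₀/ω)·sinh
numerator   = 0.0938 − (-0.1089)·1.701217 − (0.5214/2.9582)·1.376278 = 0.036486
denominator = 1 − 1.701217 = -0.701217
p = 0.036486 / -0.701217 = -0.0520

p = -0.0520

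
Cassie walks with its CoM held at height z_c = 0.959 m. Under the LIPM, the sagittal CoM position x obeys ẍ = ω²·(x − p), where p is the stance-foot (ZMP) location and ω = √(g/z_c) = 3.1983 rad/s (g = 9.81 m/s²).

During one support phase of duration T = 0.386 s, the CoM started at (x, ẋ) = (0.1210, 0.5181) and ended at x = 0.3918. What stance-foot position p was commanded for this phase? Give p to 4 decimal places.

p = 0.1025

ωT = 3.1983·0.386 = 1.234544; cosh(ωT) = 1.863889, sinh(ωT) = 1.572921
x(T) = p + (x₀−p)·cosh(ωT) + (ẋ₀/ω)·sinh(ωT) ⇒ p·(1 − cosh) = x(T) − x₀·cosh − (ẋ₀/ω)·sinh
numerator   = 0.3918 − (0.1210)·1.863889 − (0.5181/3.1983)·1.572921 = -0.088532
denominator = 1 − 1.863889 = -0.863889
p = -0.088532 / -0.863889 = 0.1025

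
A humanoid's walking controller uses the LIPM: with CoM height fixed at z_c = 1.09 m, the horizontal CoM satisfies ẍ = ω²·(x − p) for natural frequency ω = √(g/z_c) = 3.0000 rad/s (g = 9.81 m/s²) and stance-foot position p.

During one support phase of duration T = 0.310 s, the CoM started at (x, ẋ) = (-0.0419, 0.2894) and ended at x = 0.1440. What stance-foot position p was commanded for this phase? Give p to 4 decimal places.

ωT = 3.0000·0.310 = 0.930000; cosh(ωT) = 1.464531, sinh(ωT) = 1.069978
x(T) = p + (x₀−p)·cosh(ωT) + (ẋ₀/ω)·sinh(ωT) ⇒ p·(1 − cosh) = x(T) − x₀·cosh − (ẋ₀/ω)·sinh
numerator   = 0.1440 − (-0.0419)·1.464531 − (0.2894/3.0000)·1.069978 = 0.102147
denominator = 1 − 1.464531 = -0.464531
p = 0.102147 / -0.464531 = -0.2199

p = -0.2199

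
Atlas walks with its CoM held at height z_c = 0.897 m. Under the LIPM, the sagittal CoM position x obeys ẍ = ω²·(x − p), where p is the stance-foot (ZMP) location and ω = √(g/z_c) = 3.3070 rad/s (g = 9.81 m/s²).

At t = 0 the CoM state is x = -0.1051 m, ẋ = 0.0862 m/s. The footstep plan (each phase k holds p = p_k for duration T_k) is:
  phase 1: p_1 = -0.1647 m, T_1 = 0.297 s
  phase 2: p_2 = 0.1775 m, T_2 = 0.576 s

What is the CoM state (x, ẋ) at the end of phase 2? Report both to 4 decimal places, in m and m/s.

phase 1: p=-0.1647, T=0.297, ωT=0.982179, cosh=1.522381, sinh=1.147887; start (x,ẋ)=(-0.105100, 0.086200) → end (x,ẋ)=(-0.044045, 0.357475)
phase 2: p=0.1775, T=0.576, ωT=1.904832, cosh=3.433563, sinh=3.284716; start (x,ẋ)=(-0.044045, 0.357475) → end (x,ẋ)=(-0.228124, -1.179137)

x = -0.2281, ẋ = -1.1791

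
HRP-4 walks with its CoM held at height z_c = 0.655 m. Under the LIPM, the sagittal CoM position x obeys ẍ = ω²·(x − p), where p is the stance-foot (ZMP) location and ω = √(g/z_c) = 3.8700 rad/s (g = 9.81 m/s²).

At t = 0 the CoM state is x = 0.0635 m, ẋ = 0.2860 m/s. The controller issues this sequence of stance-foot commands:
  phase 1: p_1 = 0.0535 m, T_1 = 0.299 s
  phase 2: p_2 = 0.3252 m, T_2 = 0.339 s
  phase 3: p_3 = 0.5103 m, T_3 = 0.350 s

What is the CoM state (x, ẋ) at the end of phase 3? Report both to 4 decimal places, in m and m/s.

x = 0.0829, ẋ = -1.3905

phase 1: p=0.0535, T=0.299, ωT=1.157130, cosh=1.747589, sinh=1.433202; start (x,ẋ)=(0.063500, 0.286000) → end (x,ẋ)=(0.176892, 0.555275)
phase 2: p=0.3252, T=0.339, ωT=1.311930, cosh=1.991317, sinh=1.722017; start (x,ẋ)=(0.176892, 0.555275) → end (x,ẋ)=(0.276951, 0.117375)
phase 3: p=0.5103, T=0.350, ωT=1.354500, cosh=2.066450, sinh=1.808373; start (x,ẋ)=(0.276951, 0.117375) → end (x,ẋ)=(0.082942, -1.390525)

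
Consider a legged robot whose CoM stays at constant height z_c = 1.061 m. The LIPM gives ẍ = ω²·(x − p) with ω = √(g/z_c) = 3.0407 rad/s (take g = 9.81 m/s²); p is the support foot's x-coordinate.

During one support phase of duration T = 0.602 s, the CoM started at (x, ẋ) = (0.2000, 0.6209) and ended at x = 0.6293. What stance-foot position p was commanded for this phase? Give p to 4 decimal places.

ωT = 3.0407·0.602 = 1.830501; cosh(ωT) = 3.198673, sinh(ωT) = 3.038340
x(T) = p + (x₀−p)·cosh(ωT) + (ẋ₀/ω)·sinh(ωT) ⇒ p·(1 − cosh) = x(T) − x₀·cosh − (ẋ₀/ω)·sinh
numerator   = 0.6293 − (0.2000)·3.198673 − (0.6209/3.0407)·3.038340 = -0.630853
denominator = 1 − 3.198673 = -2.198673
p = -0.630853 / -2.198673 = 0.2869

p = 0.2869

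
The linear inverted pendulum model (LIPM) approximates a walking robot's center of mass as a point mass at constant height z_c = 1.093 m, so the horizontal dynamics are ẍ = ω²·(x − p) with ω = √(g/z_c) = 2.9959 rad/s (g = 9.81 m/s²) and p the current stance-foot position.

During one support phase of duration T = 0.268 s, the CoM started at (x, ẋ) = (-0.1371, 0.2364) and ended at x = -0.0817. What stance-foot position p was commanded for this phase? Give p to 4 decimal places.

p = -0.0930

ωT = 2.9959·0.268 = 0.802901; cosh(ωT) = 1.340017, sinh(ωT) = 0.891990
x(T) = p + (x₀−p)·cosh(ωT) + (ẋ₀/ω)·sinh(ωT) ⇒ p·(1 − cosh) = x(T) − x₀·cosh − (ẋ₀/ω)·sinh
numerator   = -0.0817 − (-0.1371)·1.340017 − (0.2364/2.9959)·0.891990 = 0.031631
denominator = 1 − 1.340017 = -0.340017
p = 0.031631 / -0.340017 = -0.0930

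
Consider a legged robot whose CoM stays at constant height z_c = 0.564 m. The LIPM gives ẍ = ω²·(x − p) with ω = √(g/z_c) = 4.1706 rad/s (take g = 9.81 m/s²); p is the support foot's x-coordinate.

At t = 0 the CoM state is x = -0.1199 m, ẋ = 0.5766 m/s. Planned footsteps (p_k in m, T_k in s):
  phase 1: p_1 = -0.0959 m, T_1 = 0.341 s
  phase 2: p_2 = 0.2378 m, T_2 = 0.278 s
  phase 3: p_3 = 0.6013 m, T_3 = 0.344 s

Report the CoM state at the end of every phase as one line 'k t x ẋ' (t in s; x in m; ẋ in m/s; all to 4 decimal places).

1 0.3410 0.1214 1.0694
2 0.6190 0.4025 1.1747
3 0.9630 0.7180 0.9641

phase 1: p=-0.0959, T=0.341, ωT=1.422175, cosh=2.193658, sinh=1.952469; start (x,ẋ)=(-0.119900, 0.576600) → end (x,ẋ)=(0.121388, 1.069432)
phase 2: p=0.2378, T=0.278, ωT=1.159427, cosh=1.750886, sinh=1.437220; start (x,ẋ)=(0.121388, 1.069432) → end (x,ẋ)=(0.402510, 1.174671)
phase 3: p=0.6013, T=0.344, ωT=1.434686, cosh=2.218259, sinh=1.980069; start (x,ẋ)=(0.402510, 1.174671) → end (x,ẋ)=(0.718028, 0.964099)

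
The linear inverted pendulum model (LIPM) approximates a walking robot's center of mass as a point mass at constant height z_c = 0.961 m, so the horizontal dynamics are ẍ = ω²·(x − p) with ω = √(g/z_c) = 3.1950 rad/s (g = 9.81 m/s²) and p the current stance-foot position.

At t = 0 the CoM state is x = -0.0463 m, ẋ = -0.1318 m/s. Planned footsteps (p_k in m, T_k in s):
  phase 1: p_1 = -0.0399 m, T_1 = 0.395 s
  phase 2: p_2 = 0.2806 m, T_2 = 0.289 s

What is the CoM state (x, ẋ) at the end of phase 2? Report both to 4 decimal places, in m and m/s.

phase 1: p=-0.0399, T=0.395, ωT=1.262025, cosh=1.907824, sinh=1.624744; start (x,ẋ)=(-0.046300, -0.131800) → end (x,ẋ)=(-0.119134, -0.284674)
phase 2: p=0.2806, T=0.289, ωT=0.923355, cosh=1.457454, sinh=1.060269; start (x,ẋ)=(-0.119134, -0.284674) → end (x,ẋ)=(-0.396464, -1.769022)

x = -0.3965, ẋ = -1.7690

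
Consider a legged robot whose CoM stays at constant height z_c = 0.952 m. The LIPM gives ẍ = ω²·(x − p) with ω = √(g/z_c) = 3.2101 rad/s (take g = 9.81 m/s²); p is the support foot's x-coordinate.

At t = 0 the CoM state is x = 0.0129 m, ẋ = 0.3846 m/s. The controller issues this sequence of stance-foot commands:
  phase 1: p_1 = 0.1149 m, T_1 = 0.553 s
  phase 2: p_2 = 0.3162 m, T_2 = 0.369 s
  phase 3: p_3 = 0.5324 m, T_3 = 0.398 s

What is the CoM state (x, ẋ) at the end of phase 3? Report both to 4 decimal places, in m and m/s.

phase 1: p=0.1149, T=0.553, ωT=1.775185, cosh=3.035413, sinh=2.865961; start (x,ẋ)=(0.012900, 0.384600) → end (x,ẋ)=(0.148657, 0.229018)
phase 2: p=0.3162, T=0.369, ωT=1.184527, cosh=1.787515, sinh=1.481624; start (x,ẋ)=(0.148657, 0.229018) → end (x,ẋ)=(0.122417, -0.387490)
phase 3: p=0.5324, T=0.398, ωT=1.277620, cosh=1.933395, sinh=1.654695; start (x,ẋ)=(0.122417, -0.387490) → end (x,ẋ)=(-0.459996, -2.926891)

x = -0.4600, ẋ = -2.9269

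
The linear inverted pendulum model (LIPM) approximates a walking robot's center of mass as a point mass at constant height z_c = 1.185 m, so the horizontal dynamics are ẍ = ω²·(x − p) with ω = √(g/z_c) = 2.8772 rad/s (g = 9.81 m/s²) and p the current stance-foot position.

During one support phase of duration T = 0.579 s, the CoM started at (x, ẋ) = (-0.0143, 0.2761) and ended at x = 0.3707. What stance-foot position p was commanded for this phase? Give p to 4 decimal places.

p = -0.0949

ωT = 2.8772·0.579 = 1.665899; cosh(ωT) = 2.739723, sinh(ωT) = 2.550703
x(T) = p + (x₀−p)·cosh(ωT) + (ẋ₀/ω)·sinh(ωT) ⇒ p·(1 − cosh) = x(T) − x₀·cosh − (ẋ₀/ω)·sinh
numerator   = 0.3707 − (-0.0143)·2.739723 − (0.2761/2.8772)·2.550703 = 0.165109
denominator = 1 − 2.739723 = -1.739723
p = 0.165109 / -1.739723 = -0.0949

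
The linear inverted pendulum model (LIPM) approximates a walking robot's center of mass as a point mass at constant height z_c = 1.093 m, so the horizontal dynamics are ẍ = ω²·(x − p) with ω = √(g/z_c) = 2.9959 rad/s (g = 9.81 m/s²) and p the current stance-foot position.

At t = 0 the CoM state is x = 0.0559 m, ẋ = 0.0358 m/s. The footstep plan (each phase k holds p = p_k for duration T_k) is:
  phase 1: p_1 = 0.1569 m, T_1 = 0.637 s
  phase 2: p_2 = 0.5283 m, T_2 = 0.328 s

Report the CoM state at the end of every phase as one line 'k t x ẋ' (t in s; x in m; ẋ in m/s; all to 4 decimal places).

1 0.6370 -0.1517 -0.8743
2 0.9650 -0.8424 -3.6713

phase 1: p=0.1569, T=0.637, ωT=1.908388, cosh=3.445266, sinh=3.296947; start (x,ẋ)=(0.055900, 0.035800) → end (x,ẋ)=(-0.151674, -0.874269)
phase 2: p=0.5283, T=0.328, ωT=0.982655, cosh=1.522928, sinh=1.148612; start (x,ẋ)=(-0.151674, -0.874269) → end (x,ẋ)=(-0.842442, -3.671328)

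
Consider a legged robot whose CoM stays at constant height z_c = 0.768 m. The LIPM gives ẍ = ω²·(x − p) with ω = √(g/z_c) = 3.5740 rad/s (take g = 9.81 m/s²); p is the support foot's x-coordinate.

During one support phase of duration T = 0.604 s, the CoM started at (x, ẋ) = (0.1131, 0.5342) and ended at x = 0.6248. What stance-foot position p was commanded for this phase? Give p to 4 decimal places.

ωT = 3.5740·0.604 = 2.158696; cosh(ωT) = 4.387657, sinh(ωT) = 4.272181
x(T) = p + (x₀−p)·cosh(ωT) + (ẋ₀/ω)·sinh(ωT) ⇒ p·(1 − cosh) = x(T) − x₀·cosh − (ẋ₀/ω)·sinh
numerator   = 0.6248 − (0.1131)·4.387657 − (0.5342/3.5740)·4.272181 = -0.510000
denominator = 1 − 4.387657 = -3.387657
p = -0.510000 / -3.387657 = 0.1505

p = 0.1505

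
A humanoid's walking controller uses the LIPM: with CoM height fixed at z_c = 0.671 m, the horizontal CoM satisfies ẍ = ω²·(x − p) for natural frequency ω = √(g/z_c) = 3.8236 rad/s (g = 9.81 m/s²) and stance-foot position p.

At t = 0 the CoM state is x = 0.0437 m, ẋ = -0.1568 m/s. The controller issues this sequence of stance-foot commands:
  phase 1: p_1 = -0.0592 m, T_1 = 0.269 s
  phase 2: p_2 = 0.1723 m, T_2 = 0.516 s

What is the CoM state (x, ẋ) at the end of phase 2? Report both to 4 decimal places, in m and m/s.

x = -0.0502, ẋ = -0.7550

phase 1: p=-0.0592, T=0.269, ωT=1.028548, cosh=1.577264, sinh=1.219739; start (x,ẋ)=(0.043700, -0.156800) → end (x,ẋ)=(0.053081, 0.232589)
phase 2: p=0.1723, T=0.516, ωT=1.972978, cosh=3.665551, sinh=3.526509; start (x,ẋ)=(0.053081, 0.232589) → end (x,ẋ)=(-0.050187, -0.754978)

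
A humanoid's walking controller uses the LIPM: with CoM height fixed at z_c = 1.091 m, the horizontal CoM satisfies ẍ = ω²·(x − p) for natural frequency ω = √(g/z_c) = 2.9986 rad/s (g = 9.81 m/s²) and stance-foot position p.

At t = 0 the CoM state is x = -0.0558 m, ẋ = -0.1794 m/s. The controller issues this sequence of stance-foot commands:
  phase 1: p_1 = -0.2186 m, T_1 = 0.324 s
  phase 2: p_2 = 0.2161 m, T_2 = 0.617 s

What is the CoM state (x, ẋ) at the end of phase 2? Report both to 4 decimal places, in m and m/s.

x = -0.3287, ẋ = -1.4685

phase 1: p=-0.2186, T=0.324, ωT=0.971546, cosh=1.510262, sinh=1.131765; start (x,ẋ)=(-0.055800, -0.179400) → end (x,ẋ)=(-0.040440, 0.281555)
phase 2: p=0.2161, T=0.617, ωT=1.850136, cosh=3.258951, sinh=3.101735; start (x,ẋ)=(-0.040440, 0.281555) → end (x,ẋ)=(-0.328714, -1.468474)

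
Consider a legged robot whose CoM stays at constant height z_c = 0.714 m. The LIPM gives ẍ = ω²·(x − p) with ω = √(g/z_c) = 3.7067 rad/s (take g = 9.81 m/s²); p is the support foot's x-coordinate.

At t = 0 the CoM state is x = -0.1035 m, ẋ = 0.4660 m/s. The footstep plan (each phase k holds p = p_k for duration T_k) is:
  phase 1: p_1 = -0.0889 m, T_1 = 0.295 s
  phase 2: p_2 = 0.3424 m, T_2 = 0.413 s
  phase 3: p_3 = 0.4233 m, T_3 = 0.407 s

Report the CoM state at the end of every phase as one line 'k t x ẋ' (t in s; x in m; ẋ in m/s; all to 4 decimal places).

1 0.2950 0.0534 0.7018
2 0.7080 0.0604 -0.6619
3 1.1150 -0.8211 -4.4613

phase 1: p=-0.0889, T=0.295, ωT=1.093476, cosh=1.659841, sinh=1.324791; start (x,ẋ)=(-0.103500, 0.466000) → end (x,ẋ)=(0.053417, 0.701791)
phase 2: p=0.3424, T=0.413, ωT=1.530867, cosh=2.419265, sinh=2.202917; start (x,ẋ)=(0.053417, 0.701791) → end (x,ẋ)=(0.060352, -0.661889)
phase 3: p=0.4233, T=0.407, ωT=1.508627, cosh=2.370866, sinh=2.149653; start (x,ẋ)=(0.060352, -0.661889) → end (x,ẋ)=(-0.821055, -4.461261)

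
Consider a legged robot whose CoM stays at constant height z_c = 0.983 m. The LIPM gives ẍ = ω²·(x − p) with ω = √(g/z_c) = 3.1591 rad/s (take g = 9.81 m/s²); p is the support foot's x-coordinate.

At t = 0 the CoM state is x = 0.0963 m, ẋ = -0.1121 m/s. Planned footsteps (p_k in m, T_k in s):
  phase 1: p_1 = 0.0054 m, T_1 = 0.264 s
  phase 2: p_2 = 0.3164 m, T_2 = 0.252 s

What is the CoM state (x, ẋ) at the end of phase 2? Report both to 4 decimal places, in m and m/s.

x = 0.0553, ẋ = -0.4597

phase 1: p=0.0054, T=0.264, ωT=0.834002, cosh=1.368412, sinh=0.934104; start (x,ẋ)=(0.096300, -0.112100) → end (x,ẋ)=(0.096642, 0.114840)
phase 2: p=0.3164, T=0.252, ωT=0.796093, cosh=1.333975, sinh=0.882888; start (x,ẋ)=(0.096642, 0.114840) → end (x,ẋ)=(0.055343, -0.459739)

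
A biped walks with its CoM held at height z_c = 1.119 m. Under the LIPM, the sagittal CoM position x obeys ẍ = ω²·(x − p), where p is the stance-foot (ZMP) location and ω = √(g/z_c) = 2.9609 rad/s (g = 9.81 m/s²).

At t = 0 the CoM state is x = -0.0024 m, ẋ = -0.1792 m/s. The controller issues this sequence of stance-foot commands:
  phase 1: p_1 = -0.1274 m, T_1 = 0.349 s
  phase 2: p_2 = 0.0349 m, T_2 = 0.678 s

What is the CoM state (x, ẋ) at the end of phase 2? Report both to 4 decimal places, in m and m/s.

phase 1: p=-0.1274, T=0.349, ωT=1.033354, cosh=1.583144, sinh=1.227333; start (x,ẋ)=(-0.002400, -0.179200) → end (x,ẋ)=(-0.003788, 0.170552)
phase 2: p=0.0349, T=0.678, ωT=2.007490, cosh=3.789467, sinh=3.655142; start (x,ẋ)=(-0.003788, 0.170552) → end (x,ẋ)=(0.098835, 0.227601)

x = 0.0988, ẋ = 0.2276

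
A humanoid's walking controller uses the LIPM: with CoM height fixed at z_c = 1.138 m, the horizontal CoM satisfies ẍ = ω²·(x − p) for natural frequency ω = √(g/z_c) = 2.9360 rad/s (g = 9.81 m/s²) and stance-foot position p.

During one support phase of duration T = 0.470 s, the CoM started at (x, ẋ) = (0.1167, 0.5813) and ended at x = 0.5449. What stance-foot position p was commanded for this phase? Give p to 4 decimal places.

ωT = 2.9360·0.470 = 1.379920; cosh(ωT) = 2.113091, sinh(ωT) = 1.861492
x(T) = p + (x₀−p)·cosh(ωT) + (ẋ₀/ω)·sinh(ωT) ⇒ p·(1 − cosh) = x(T) − x₀·cosh − (ẋ₀/ω)·sinh
numerator   = 0.5449 − (0.1167)·2.113091 − (0.5813/2.9360)·1.861492 = -0.070255
denominator = 1 − 2.113091 = -1.113091
p = -0.070255 / -1.113091 = 0.0631

p = 0.0631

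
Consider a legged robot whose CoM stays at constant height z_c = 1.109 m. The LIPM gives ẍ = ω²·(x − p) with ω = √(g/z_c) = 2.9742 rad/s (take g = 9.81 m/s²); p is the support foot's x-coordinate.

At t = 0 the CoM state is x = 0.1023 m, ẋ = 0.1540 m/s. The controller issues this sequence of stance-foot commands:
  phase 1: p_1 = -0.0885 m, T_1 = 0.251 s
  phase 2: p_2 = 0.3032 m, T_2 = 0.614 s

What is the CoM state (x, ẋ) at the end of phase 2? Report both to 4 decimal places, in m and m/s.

phase 1: p=-0.0885, T=0.251, ωT=0.746524, cosh=1.291833, sinh=0.817822; start (x,ẋ)=(0.102300, 0.154000) → end (x,ẋ)=(0.200327, 0.663038)
phase 2: p=0.3032, T=0.614, ωT=1.826159, cosh=3.185509, sinh=3.024478; start (x,ẋ)=(0.200327, 0.663038) → end (x,ẋ)=(0.649744, 1.186732)

x = 0.6497, ẋ = 1.1867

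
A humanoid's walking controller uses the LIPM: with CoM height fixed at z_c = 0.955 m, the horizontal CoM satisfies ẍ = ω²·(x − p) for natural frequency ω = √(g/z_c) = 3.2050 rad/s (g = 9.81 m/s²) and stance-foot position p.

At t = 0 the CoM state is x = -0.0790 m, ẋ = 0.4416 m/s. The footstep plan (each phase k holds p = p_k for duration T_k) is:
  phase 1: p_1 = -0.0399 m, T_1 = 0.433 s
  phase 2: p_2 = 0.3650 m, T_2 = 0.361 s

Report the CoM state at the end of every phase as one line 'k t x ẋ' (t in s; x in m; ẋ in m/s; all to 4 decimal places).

1 0.4330 0.1357 0.7043
2 0.7940 0.2792 0.1774

phase 1: p=-0.0399, T=0.433, ωT=1.387765, cosh=2.127760, sinh=1.878127; start (x,ẋ)=(-0.079000, 0.441600) → end (x,ẋ)=(0.135682, 0.704260)
phase 2: p=0.3650, T=0.361, ωT=1.157005, cosh=1.747410, sinh=1.432984; start (x,ẋ)=(0.135682, 0.704260) → end (x,ẋ)=(0.279168, 0.177439)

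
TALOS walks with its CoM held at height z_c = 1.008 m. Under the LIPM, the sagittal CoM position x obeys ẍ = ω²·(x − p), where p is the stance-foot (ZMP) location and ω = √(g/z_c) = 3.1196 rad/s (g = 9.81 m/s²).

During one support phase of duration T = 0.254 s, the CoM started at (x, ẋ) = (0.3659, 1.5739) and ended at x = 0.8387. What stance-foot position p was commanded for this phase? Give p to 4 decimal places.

p = 0.2756

ωT = 3.1196·0.254 = 0.792378; cosh(ωT) = 1.330705, sinh(ωT) = 0.877938
x(T) = p + (x₀−p)·cosh(ωT) + (ẋ₀/ω)·sinh(ωT) ⇒ p·(1 − cosh) = x(T) − x₀·cosh − (ẋ₀/ω)·sinh
numerator   = 0.8387 − (0.3659)·1.330705 − (1.5739/3.1196)·0.877938 = -0.091142
denominator = 1 − 1.330705 = -0.330705
p = -0.091142 / -0.330705 = 0.2756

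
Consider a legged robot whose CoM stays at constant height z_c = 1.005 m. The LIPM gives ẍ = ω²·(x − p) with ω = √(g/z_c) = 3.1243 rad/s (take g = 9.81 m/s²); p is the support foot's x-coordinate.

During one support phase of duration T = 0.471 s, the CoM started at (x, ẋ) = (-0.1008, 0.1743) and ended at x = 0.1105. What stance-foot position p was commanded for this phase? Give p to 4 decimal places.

p = -0.1752

ωT = 3.1243·0.471 = 1.471545; cosh(ωT) = 2.292766, sinh(ωT) = 2.063195
x(T) = p + (x₀−p)·cosh(ωT) + (ẋ₀/ω)·sinh(ωT) ⇒ p·(1 − cosh) = x(T) − x₀·cosh − (ẋ₀/ω)·sinh
numerator   = 0.1105 − (-0.1008)·2.292766 − (0.1743/3.1243)·2.063195 = 0.226508
denominator = 1 − 2.292766 = -1.292766
p = 0.226508 / -1.292766 = -0.1752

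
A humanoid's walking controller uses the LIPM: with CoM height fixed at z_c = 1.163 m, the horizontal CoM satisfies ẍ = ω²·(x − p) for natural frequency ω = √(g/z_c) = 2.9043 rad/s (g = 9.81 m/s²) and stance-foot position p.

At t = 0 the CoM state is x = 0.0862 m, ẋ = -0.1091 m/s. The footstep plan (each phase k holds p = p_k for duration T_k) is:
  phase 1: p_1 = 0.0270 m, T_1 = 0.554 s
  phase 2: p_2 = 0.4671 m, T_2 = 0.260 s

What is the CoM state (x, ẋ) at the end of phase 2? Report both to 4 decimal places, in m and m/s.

x = 0.0150, ẋ = -0.7387

phase 1: p=0.0270, T=0.554, ωT=1.608982, cosh=2.598907, sinh=2.398815; start (x,ẋ)=(0.086200, -0.109100) → end (x,ẋ)=(0.090744, 0.128899)
phase 2: p=0.4671, T=0.260, ωT=0.755118, cosh=1.298909, sinh=0.828954; start (x,ẋ)=(0.090744, 0.128899) → end (x,ẋ)=(0.015038, -0.738661)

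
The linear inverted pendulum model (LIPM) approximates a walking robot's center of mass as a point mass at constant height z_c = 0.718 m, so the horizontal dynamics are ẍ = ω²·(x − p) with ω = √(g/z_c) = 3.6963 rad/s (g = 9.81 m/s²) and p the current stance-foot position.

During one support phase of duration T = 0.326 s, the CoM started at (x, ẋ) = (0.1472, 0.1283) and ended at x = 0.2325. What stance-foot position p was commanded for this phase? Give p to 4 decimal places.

ωT = 3.6963·0.326 = 1.204994; cosh(ωT) = 1.818216, sinh(ωT) = 1.518522
x(T) = p + (x₀−p)·cosh(ωT) + (ẋ₀/ω)·sinh(ωT) ⇒ p·(1 − cosh) = x(T) − x₀·cosh − (ẋ₀/ω)·sinh
numerator   = 0.2325 − (0.1472)·1.818216 − (0.1283/3.6963)·1.518522 = -0.087850
denominator = 1 − 1.818216 = -0.818216
p = -0.087850 / -0.818216 = 0.1074

p = 0.1074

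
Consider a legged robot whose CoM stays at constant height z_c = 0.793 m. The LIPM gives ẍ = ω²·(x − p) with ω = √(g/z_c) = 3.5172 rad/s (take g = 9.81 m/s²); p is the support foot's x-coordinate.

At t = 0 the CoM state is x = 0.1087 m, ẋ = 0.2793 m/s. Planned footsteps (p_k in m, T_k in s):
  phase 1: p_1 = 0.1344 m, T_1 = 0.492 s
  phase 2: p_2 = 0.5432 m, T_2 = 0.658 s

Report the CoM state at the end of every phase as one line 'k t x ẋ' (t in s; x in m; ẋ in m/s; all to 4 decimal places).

phase 1: p=0.1344, T=0.492, ωT=1.730462, cosh=2.910233, sinh=2.733030; start (x,ẋ)=(0.108700, 0.279300) → end (x,ẋ)=(0.276636, 0.565784)
phase 2: p=0.5432, T=0.658, ωT=2.314318, cosh=5.108425, sinh=5.009591; start (x,ẋ)=(0.276636, 0.565784) → end (x,ẋ)=(-0.012668, -1.806518)

1 0.4920 0.2766 0.5658
2 1.1500 -0.0127 -1.8065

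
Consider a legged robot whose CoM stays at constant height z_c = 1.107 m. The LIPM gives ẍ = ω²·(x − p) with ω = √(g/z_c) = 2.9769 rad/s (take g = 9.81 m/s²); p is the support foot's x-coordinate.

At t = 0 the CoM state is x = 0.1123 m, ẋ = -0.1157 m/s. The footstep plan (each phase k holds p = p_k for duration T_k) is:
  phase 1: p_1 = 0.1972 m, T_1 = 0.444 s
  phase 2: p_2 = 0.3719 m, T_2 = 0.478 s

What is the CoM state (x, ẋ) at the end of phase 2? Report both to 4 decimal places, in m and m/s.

x = -0.9760, ẋ = -3.8783

phase 1: p=0.1972, T=0.444, ωT=1.321744, cosh=2.008312, sinh=1.741642; start (x,ẋ)=(0.112300, -0.115700) → end (x,ẋ)=(-0.040996, -0.672542)
phase 2: p=0.3719, T=0.478, ωT=1.422958, cosh=2.195189, sinh=1.954188; start (x,ẋ)=(-0.040996, -0.672542) → end (x,ẋ)=(-0.975976, -3.878349)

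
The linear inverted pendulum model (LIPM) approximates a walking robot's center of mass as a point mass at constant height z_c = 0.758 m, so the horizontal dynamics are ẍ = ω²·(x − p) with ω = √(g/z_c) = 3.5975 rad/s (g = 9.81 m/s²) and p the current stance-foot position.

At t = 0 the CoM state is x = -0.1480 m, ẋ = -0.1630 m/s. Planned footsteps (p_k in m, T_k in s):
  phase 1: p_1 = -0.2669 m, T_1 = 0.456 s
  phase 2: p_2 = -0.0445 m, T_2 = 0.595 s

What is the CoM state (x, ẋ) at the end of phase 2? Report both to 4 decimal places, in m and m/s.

phase 1: p=-0.2669, T=0.456, ωT=1.640460, cosh=2.675716, sinh=2.481825; start (x,ẋ)=(-0.148000, -0.163000) → end (x,ẋ)=(-0.061207, 0.625441)
phase 2: p=-0.0445, T=0.595, ωT=2.140512, cosh=4.310695, sinh=4.193100; start (x,ẋ)=(-0.061207, 0.625441) → end (x,ẋ)=(0.612470, 2.444066)

x = 0.6125, ẋ = 2.4441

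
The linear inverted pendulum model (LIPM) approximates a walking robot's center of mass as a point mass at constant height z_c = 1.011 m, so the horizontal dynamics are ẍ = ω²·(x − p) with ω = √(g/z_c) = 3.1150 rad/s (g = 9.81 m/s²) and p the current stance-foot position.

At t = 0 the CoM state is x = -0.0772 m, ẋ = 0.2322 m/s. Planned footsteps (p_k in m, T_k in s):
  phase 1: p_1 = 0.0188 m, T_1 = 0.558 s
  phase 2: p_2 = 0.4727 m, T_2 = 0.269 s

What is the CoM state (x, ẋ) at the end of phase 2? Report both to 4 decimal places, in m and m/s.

phase 1: p=0.0188, T=0.558, ωT=1.738170, cosh=2.931384, sinh=2.755542; start (x,ẋ)=(-0.077200, 0.232200) → end (x,ẋ)=(-0.057208, -0.143350)
phase 2: p=0.4727, T=0.269, ωT=0.837935, cosh=1.372096, sinh=0.939493; start (x,ẋ)=(-0.057208, -0.143350) → end (x,ẋ)=(-0.297619, -1.747476)

x = -0.2976, ẋ = -1.7475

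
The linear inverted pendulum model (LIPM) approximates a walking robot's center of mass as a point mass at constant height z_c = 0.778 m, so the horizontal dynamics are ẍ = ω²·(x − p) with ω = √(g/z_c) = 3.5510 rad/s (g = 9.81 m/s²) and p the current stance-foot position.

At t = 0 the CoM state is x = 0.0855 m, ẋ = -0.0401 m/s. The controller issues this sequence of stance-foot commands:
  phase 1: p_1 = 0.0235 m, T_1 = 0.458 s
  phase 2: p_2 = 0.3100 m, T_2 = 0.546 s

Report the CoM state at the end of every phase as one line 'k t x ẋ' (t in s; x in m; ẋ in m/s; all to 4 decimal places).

phase 1: p=0.0235, T=0.458, ωT=1.626358, cosh=2.640982, sinh=2.444338; start (x,ẋ)=(0.085500, -0.040100) → end (x,ẋ)=(0.159638, 0.432247)
phase 2: p=0.3100, T=0.546, ωT=1.938846, cosh=3.547298, sinh=3.403428; start (x,ẋ)=(0.159638, 0.432247) → end (x,ẋ)=(0.190905, -0.283902)

1 0.4580 0.1596 0.4322
2 1.0040 0.1909 -0.2839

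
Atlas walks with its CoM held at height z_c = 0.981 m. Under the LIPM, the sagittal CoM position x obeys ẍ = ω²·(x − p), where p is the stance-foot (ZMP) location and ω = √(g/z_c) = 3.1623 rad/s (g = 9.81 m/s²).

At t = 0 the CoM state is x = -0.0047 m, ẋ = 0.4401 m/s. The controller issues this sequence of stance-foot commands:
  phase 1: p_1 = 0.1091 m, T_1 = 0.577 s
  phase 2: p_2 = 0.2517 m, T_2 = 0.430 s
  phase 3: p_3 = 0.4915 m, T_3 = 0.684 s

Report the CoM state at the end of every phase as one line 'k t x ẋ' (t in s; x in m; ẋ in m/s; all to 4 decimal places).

phase 1: p=0.1091, T=0.577, ωT=1.824647, cosh=3.180940, sinh=3.019666; start (x,ẋ)=(-0.004700, 0.440100) → end (x,ẋ)=(0.167358, 0.313246)
phase 2: p=0.2517, T=0.430, ωT=1.359789, cosh=2.076043, sinh=1.819328; start (x,ẋ)=(0.167358, 0.313246) → end (x,ẋ)=(0.256819, 0.165072)
phase 3: p=0.4915, T=0.684, ωT=2.163013, cosh=4.406142, sinh=4.291163; start (x,ẋ)=(0.256819, 0.165072) → end (x,ẋ)=(-0.318538, -2.457275)

1 0.5770 0.1674 0.3132
2 1.0070 0.2568 0.1651
3 1.6910 -0.3185 -2.4573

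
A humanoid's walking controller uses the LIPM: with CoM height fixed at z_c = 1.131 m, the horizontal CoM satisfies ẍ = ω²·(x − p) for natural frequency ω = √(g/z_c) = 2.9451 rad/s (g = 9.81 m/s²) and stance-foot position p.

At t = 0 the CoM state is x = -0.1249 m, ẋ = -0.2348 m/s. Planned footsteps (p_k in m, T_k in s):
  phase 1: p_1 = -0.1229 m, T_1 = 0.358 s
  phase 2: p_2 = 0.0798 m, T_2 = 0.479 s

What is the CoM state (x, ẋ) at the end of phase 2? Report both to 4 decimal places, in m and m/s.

phase 1: p=-0.1229, T=0.358, ωT=1.054346, cosh=1.609259, sinh=1.260838; start (x,ẋ)=(-0.124900, -0.234800) → end (x,ẋ)=(-0.226640, -0.385281)
phase 2: p=0.0798, T=0.479, ωT=1.410703, cosh=2.171404, sinh=1.927432; start (x,ẋ)=(-0.226640, -0.385281) → end (x,ẋ)=(-0.837752, -2.576098)

x = -0.8378, ẋ = -2.5761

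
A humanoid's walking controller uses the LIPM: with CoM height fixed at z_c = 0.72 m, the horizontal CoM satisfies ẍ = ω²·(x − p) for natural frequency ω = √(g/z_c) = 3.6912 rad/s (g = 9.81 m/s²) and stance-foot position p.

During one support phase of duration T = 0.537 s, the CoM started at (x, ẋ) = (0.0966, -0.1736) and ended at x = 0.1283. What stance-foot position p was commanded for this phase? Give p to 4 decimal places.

p = 0.0228

ωT = 3.6912·0.537 = 1.982174; cosh(ωT) = 3.698139, sinh(ωT) = 3.560370
x(T) = p + (x₀−p)·cosh(ωT) + (ẋ₀/ω)·sinh(ωT) ⇒ p·(1 − cosh) = x(T) − x₀·cosh − (ẋ₀/ω)·sinh
numerator   = 0.1283 − (0.0966)·3.698139 − (-0.1736/3.6912)·3.560370 = -0.061493
denominator = 1 − 3.698139 = -2.698139
p = -0.061493 / -2.698139 = 0.0228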